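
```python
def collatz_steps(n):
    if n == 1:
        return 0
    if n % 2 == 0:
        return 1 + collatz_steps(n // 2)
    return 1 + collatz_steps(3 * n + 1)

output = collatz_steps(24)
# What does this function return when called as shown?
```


collatz_steps(24)
24 is even -> collatz_steps(12)
12 is even -> collatz_steps(6)
6 is even -> collatz_steps(3)
3 is odd -> 3*3+1 = 10 -> collatz_steps(10)
10 is even -> collatz_steps(5)
5 is odd -> 3*5+1 = 16 -> collatz_steps(16)
16 is even -> collatz_steps(8)
8 is even -> collatz_steps(4)
4 is even -> collatz_steps(2)
2 is even -> collatz_steps(1)
Reached 1 after 10 steps
= 10


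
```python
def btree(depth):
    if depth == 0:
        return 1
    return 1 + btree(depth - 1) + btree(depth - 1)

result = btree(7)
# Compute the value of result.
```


btree(7)
= 1 + btree(6) + btree(6)
= 1 + 2 * btree(6)
btree(k) = 2^(k+1) - 1
btree(0) = 1
btree(1) = 3
btree(2) = 7
btree(3) = 15
btree(4) = 31
btree(7) = 2^8 - 1 = 255


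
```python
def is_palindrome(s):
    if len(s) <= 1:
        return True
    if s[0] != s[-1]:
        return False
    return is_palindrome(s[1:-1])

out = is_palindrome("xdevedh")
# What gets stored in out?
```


is_palindrome("xdevedh")
"xdevedh": s[0]='x' != s[-1]='h' -> False
= False


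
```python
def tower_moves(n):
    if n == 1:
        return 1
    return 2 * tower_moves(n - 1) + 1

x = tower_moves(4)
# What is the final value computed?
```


tower_moves(4)
= 2 * tower_moves(3) + 1
= 2 * (2 * tower_moves(2) + 1) + 1
= 2 * (2 * (2 * tower_moves(1) + 1) + 1) + 1
Now compute bottom-up:
tower_moves(1) = 1
tower_moves(2) = 2 * 1 + 1 = 3
tower_moves(3) = 2 * 3 + 1 = 7
tower_moves(4) = 2 * 7 + 1 = 15
= 15


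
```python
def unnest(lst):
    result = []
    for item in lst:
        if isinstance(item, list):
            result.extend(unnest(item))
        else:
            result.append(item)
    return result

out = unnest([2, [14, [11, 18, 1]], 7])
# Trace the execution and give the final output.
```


unnest([2, [14, [11, 18, 1]], 7])
Processing each element:
  2 is not a list -> append 2
  [14, [11, 18, 1]] is a list -> unnest recursively -> [14, 11, 18, 1]
  7 is not a list -> append 7
= [2, 14, 11, 18, 1, 7]


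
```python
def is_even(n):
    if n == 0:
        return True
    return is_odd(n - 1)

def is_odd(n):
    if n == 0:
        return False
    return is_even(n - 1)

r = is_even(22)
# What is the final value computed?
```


is_even(22)
= is_odd(21)
= is_even(20)
= is_odd(19)
= is_even(18)
= is_odd(17)
= is_even(16)
= is_odd(15)
= is_even(14)
= is_odd(13)
= is_even(12)
= is_odd(11)
= is_even(10)
= is_odd(9)
= is_even(8)
= is_odd(7)
= is_even(6)
= is_odd(5)
= is_even(4)
= is_odd(3)
= is_even(2)
= is_odd(1)
= is_even(0)
n == 0: return True
= True


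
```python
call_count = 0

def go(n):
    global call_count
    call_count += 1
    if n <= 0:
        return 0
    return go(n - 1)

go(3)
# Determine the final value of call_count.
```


go(3) calls go(2) calls ... calls go(0)
Total calls: 3 + 1 (for base case) = 4


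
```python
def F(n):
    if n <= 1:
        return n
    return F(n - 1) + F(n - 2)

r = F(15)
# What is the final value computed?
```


F(15)
= F(14) + F(13)
= (F(13) + F(12)) + F(13)
Computing bottom-up: F(0)=0, F(1)=1, F(2)=1, F(3)=2, F(4)=3, F(5)=5, F(6)=8, F(7)=13, F(8)=21, F(9)=34, F(10)=55, F(11)=89, F(12)=144, F(13)=233, F(14)=377, F(15)=610
= 610


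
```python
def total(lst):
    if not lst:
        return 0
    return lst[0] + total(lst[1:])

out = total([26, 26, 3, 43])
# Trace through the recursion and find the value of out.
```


total([26, 26, 3, 43])
= 26 + total([26, 3, 43])
= 26 + 26 + total([3, 43])
= 26 + 26 + 3 + total([43])
= 26 + 26 + 3 + 43 + total([])
= 26 + 26 + 3 + 43 + 0
= 98


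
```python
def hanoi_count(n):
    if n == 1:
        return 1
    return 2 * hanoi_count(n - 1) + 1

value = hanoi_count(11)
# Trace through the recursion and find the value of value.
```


hanoi_count(11)
= 2 * hanoi_count(10) + 1
= 2 * (2 * hanoi_count(9) + 1) + 1
= 2 * (2 * (2 * hanoi_count(8) + 1) + 1) + 1
= 2 * (2 * (2 * (2 * hanoi_count(7) + 1) + 1) + 1) + 1
= 2 * (2 * (2 * (2 * (2 * hanoi_count(6) + 1) + 1) + 1) + 1) + 1
= 2 * (2 * (2 * (2 * (2 * (2 * hanoi_count(5) + 1) + 1) + 1) + 1) + 1) + 1
= 2 * (2 * (2 * (2 * (2 * (2 * (2 * hanoi_count(4) + 1) + 1) + 1) + 1) + 1) + 1) + 1
= 2 * (2 * (2 * (2 * (2 * (2 * (2 * (2 * hanoi_count(3) + 1) + 1) + 1) + 1) + 1) + 1) + 1) + 1
= 2 * (2 * (2 * (2 * (2 * (2 * (2 * (2 * (2 * hanoi_count(2) + 1) + 1) + 1) + 1) + 1) + 1) + 1) + 1) + 1
= 2 * (2 * (2 * (2 * (2 * (2 * (2 * (2 * (2 * (2 * hanoi_count(1) + 1) + 1) + 1) + 1) + 1) + 1) + 1) + 1) + 1) + 1
Now compute bottom-up:
hanoi_count(1) = 1
hanoi_count(2) = 2 * 1 + 1 = 3
hanoi_count(3) = 2 * 3 + 1 = 7
hanoi_count(4) = 2 * 7 + 1 = 15
hanoi_count(5) = 2 * 15 + 1 = 31
hanoi_count(6) = 2 * 31 + 1 = 63
hanoi_count(7) = 2 * 63 + 1 = 127
hanoi_count(8) = 2 * 127 + 1 = 255
hanoi_count(9) = 2 * 255 + 1 = 511
hanoi_count(10) = 2 * 511 + 1 = 1023
hanoi_count(11) = 2 * 1023 + 1 = 2047
= 2047


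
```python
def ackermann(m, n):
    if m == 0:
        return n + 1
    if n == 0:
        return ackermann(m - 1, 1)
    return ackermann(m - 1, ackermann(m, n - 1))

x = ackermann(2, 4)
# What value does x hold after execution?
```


ackermann(2, 4)
= ackermann(1, ackermann(2, 3))
First compute ackermann(2, 3) = 9
= ackermann(1, 9)
= 11


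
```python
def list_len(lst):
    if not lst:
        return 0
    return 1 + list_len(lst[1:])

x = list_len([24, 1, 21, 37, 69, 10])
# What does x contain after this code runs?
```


list_len([24, 1, 21, 37, 69, 10])
= 1 + list_len([1, 21, 37, 69, 10])
= 1 + 1 + list_len([21, 37, 69, 10])
= 1 + 1 + 1 + list_len([37, 69, 10])
= 1 + 1 + 1 + 1 + list_len([69, 10])
= 1 + 1 + 1 + 1 + 1 + list_len([10])
= 1 + 1 + 1 + 1 + 1 + 1 + list_len([])
= 1 + 1 + 1 + 1 + 1 + 1 + 0
= 6


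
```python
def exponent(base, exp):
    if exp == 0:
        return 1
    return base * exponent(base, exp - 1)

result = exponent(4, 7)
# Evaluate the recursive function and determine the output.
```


exponent(4, 7)
= 4 * exponent(4, 6)
= 4 * 4 * exponent(4, 5)
= 4 * 4 * 4 * exponent(4, 4)
= 4 * 4 * 4 * 4 * exponent(4, 3)
= 4 * 4 * 4 * 4 * 4 * exponent(4, 2)
= 4 * 4 * 4 * 4 * 4 * 4 * exponent(4, 1)
= 4 * 4 * 4 * 4 * 4 * 4 * 4 * exponent(4, 0)
= 4 * 4 * 4 * 4 * 4 * 4 * 4 * 1
= 16384


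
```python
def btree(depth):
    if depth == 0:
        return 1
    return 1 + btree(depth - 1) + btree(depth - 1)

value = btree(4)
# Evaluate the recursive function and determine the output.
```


btree(4)
= 1 + btree(3) + btree(3)
= 1 + 2 * btree(3)
btree(k) = 2^(k+1) - 1
btree(0) = 1
btree(1) = 3
btree(2) = 7
btree(3) = 15
btree(4) = 31
btree(4) = 2^5 - 1 = 31


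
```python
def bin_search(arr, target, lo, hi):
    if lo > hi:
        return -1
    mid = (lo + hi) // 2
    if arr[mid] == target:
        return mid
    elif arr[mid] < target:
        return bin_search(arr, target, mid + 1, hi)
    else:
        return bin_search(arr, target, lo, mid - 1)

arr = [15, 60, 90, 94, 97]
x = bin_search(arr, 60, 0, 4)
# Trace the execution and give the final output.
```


bin_search(arr, 60, 0, 4)
lo=0, hi=4, mid=2, arr[mid]=90
90 > 60, search left half
lo=0, hi=1, mid=0, arr[mid]=15
15 < 60, search right half
lo=1, hi=1, mid=1, arr[mid]=60
arr[1] == 60, found at index 1
= 1


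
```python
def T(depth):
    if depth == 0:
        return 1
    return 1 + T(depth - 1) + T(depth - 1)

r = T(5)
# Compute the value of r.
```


T(5)
= 1 + T(4) + T(4)
= 1 + 2 * T(4)
T(k) = 2^(k+1) - 1
T(0) = 1
T(1) = 3
T(2) = 7
T(3) = 15
T(4) = 31
T(5) = 2^6 - 1 = 63


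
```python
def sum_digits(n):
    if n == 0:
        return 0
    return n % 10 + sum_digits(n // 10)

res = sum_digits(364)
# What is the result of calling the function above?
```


sum_digits(364)
= 4 + sum_digits(36)
= 4 + 6 + sum_digits(3)
= 4 + 6 + 3 + sum_digits(0)
= 4 + 6 + 3 + 0
= 13


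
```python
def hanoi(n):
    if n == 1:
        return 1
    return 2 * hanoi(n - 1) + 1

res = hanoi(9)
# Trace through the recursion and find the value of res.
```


hanoi(9)
= 2 * hanoi(8) + 1
= 2 * (2 * hanoi(7) + 1) + 1
= 2 * (2 * (2 * hanoi(6) + 1) + 1) + 1
= 2 * (2 * (2 * (2 * hanoi(5) + 1) + 1) + 1) + 1
= 2 * (2 * (2 * (2 * (2 * hanoi(4) + 1) + 1) + 1) + 1) + 1
= 2 * (2 * (2 * (2 * (2 * (2 * hanoi(3) + 1) + 1) + 1) + 1) + 1) + 1
= 2 * (2 * (2 * (2 * (2 * (2 * (2 * hanoi(2) + 1) + 1) + 1) + 1) + 1) + 1) + 1
= 2 * (2 * (2 * (2 * (2 * (2 * (2 * (2 * hanoi(1) + 1) + 1) + 1) + 1) + 1) + 1) + 1) + 1
Now compute bottom-up:
hanoi(1) = 1
hanoi(2) = 2 * 1 + 1 = 3
hanoi(3) = 2 * 3 + 1 = 7
hanoi(4) = 2 * 7 + 1 = 15
hanoi(5) = 2 * 15 + 1 = 31
hanoi(6) = 2 * 31 + 1 = 63
hanoi(7) = 2 * 63 + 1 = 127
hanoi(8) = 2 * 127 + 1 = 255
hanoi(9) = 2 * 255 + 1 = 511
= 511


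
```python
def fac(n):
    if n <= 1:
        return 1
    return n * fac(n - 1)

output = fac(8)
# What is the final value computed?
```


fac(8)
= 8 * fac(7)
= 8 * 7 * fac(6)
= 8 * 7 * 6 * fac(5)
= 8 * 7 * 6 * 5 * fac(4)
= 8 * 7 * 6 * 5 * 4 * fac(3)
= 8 * 7 * 6 * 5 * 4 * 3 * fac(2)
= 8 * 7 * 6 * 5 * 4 * 3 * 2 * fac(1)
= 8 * 7 * 6 * 5 * 4 * 3 * 2 * 1
= 40320


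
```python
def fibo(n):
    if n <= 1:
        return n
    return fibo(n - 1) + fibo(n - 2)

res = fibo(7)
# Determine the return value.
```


fibo(7)
= fibo(6) + fibo(5)
= (fibo(5) + fibo(4)) + fibo(5)
Computing bottom-up: fibo(0)=0, fibo(1)=1, fibo(2)=1, fibo(3)=2, fibo(4)=3, fibo(5)=5, fibo(6)=8, fibo(7)=13
= 13


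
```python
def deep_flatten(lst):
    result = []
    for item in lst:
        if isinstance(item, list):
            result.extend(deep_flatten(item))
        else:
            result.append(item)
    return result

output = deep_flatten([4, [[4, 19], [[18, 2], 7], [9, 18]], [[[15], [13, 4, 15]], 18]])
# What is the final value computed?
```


deep_flatten([4, [[4, 19], [[18, 2], 7], [9, 18]], [[[15], [13, 4, 15]], 18]])
Processing each element:
  4 is not a list -> append 4
  [[4, 19], [[18, 2], 7], [9, 18]] is a list -> deep_flatten recursively -> [4, 19, 18, 2, 7, 9, 18]
  [[[15], [13, 4, 15]], 18] is a list -> deep_flatten recursively -> [15, 13, 4, 15, 18]
= [4, 4, 19, 18, 2, 7, 9, 18, 15, 13, 4, 15, 18]


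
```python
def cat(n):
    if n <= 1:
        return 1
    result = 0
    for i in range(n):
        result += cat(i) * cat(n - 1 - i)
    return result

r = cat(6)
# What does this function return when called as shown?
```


cat(6)
= sum of cat(i) * cat(6-1-i) for i in 0..5
First compute sub-values bottom-up:
  cat(0) = 1, cat(1) = 1
  cat(2) = 1*1 + 1*1 = 2
  cat(3) = 1*2 + 1*1 + 2*1 = 5
  cat(4) = 1*5 + 1*2 + 2*1 + 5*1 = 14
  cat(5) = 1*14 + 1*5 + 2*2 + 5*1 + 14*1 = 42
Now cat(6):
  cat(0)*cat(5) = 1*42 = 42
  cat(1)*cat(4) = 1*14 = 14
  cat(2)*cat(3) = 2*5 = 10
  cat(3)*cat(2) = 5*2 = 10
  cat(4)*cat(1) = 14*1 = 14
  cat(5)*cat(0) = 42*1 = 42
= 42 + 14 + 10 + 10 + 14 + 42
= 132


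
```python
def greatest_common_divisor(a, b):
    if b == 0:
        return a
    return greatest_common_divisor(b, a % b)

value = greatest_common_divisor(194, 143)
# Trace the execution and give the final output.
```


greatest_common_divisor(194, 143)
= greatest_common_divisor(143, 194 % 143) = greatest_common_divisor(143, 51)
= greatest_common_divisor(51, 143 % 51) = greatest_common_divisor(51, 41)
= greatest_common_divisor(41, 51 % 41) = greatest_common_divisor(41, 10)
= greatest_common_divisor(10, 41 % 10) = greatest_common_divisor(10, 1)
= greatest_common_divisor(1, 10 % 1) = greatest_common_divisor(1, 0)
b == 0, return a = 1


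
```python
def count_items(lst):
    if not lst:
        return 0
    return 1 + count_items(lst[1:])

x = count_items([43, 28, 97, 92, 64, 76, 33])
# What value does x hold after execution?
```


count_items([43, 28, 97, 92, 64, 76, 33])
= 1 + count_items([28, 97, 92, 64, 76, 33])
= 1 + 1 + count_items([97, 92, 64, 76, 33])
= 1 + 1 + 1 + count_items([92, 64, 76, 33])
= 1 + 1 + 1 + 1 + count_items([64, 76, 33])
= 1 + 1 + 1 + 1 + 1 + count_items([76, 33])
= 1 + 1 + 1 + 1 + 1 + 1 + count_items([33])
= 1 + 1 + 1 + 1 + 1 + 1 + 1 + count_items([])
= 1 + 1 + 1 + 1 + 1 + 1 + 1 + 0
= 7


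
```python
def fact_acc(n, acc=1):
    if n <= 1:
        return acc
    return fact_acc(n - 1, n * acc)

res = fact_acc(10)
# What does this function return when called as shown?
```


fact_acc(10, 1)
= fact_acc(9, 10 * 1) = fact_acc(9, 10)
= fact_acc(8, 9 * 10) = fact_acc(8, 90)
= fact_acc(7, 8 * 90) = fact_acc(7, 720)
= fact_acc(6, 7 * 720) = fact_acc(6, 5040)
= fact_acc(5, 6 * 5040) = fact_acc(5, 30240)
= fact_acc(4, 5 * 30240) = fact_acc(4, 151200)
= fact_acc(3, 4 * 151200) = fact_acc(3, 604800)
= fact_acc(2, 3 * 604800) = fact_acc(2, 1814400)
= fact_acc(1, 2 * 1814400) = fact_acc(1, 3628800)
n <= 1, return acc = 3628800


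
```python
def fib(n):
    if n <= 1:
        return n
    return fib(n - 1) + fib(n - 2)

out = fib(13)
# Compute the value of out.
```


fib(13)
= fib(12) + fib(11)
= (fib(11) + fib(10)) + fib(11)
Computing bottom-up: fib(0)=0, fib(1)=1, fib(2)=1, fib(3)=2, fib(4)=3, fib(5)=5, fib(6)=8, fib(7)=13, fib(8)=21, fib(9)=34, fib(10)=55, fib(11)=89, fib(12)=144, fib(13)=233
= 233


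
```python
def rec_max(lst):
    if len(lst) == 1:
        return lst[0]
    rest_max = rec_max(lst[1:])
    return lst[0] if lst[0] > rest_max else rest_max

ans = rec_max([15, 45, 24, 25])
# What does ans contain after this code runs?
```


rec_max([15, 45, 24, 25])
= compare 15 with rec_max([45, 24, 25])
= compare 45 with rec_max([24, 25])
= compare 24 with rec_max([25])
Base: rec_max([25]) = 25
compare 24 with 25: max = 25
compare 45 with 25: max = 45
compare 15 with 45: max = 45
= 45


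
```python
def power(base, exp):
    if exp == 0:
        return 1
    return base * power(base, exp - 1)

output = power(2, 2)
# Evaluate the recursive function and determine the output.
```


power(2, 2)
= 2 * power(2, 1)
= 2 * 2 * power(2, 0)
= 2 * 2 * 1
= 4


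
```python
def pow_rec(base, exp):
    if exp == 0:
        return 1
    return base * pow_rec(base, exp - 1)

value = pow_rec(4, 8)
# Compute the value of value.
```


pow_rec(4, 8)
= 4 * pow_rec(4, 7)
= 4 * 4 * pow_rec(4, 6)
= 4 * 4 * 4 * pow_rec(4, 5)
= 4 * 4 * 4 * 4 * pow_rec(4, 4)
= 4 * 4 * 4 * 4 * 4 * pow_rec(4, 3)
= 4 * 4 * 4 * 4 * 4 * 4 * pow_rec(4, 2)
= 4 * 4 * 4 * 4 * 4 * 4 * 4 * pow_rec(4, 1)
= 4 * 4 * 4 * 4 * 4 * 4 * 4 * 4 * pow_rec(4, 0)
= 4 * 4 * 4 * 4 * 4 * 4 * 4 * 4 * 1
= 65536


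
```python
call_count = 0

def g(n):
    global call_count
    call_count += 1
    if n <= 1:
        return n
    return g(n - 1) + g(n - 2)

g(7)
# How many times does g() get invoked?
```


g(7) calls g(6) and g(5); each non-base call branches into two more.
Let C(k) = total number of calls made by g(k), including the call to g(k) itself.
Base cases: C(0) = 1, C(1) = 1
Recurrence: C(k) = 1 + C(k-1) + C(k-2)
  C(2) = 1 + C(1) + C(0) = 1 + 1 + 1 = 3
  C(3) = 1 + C(2) + C(1) = 1 + 3 + 1 = 5
  C(4) = 1 + C(3) + C(2) = 1 + 5 + 3 = 9
  C(5) = 1 + C(4) + C(3) = 1 + 9 + 5 = 15
  C(6) = 1 + C(5) + C(4) = 1 + 15 + 9 = 25
  C(7) = 1 + C(6) + C(5) = 1 + 25 + 15 = 41
Total calls = C(7) = 41


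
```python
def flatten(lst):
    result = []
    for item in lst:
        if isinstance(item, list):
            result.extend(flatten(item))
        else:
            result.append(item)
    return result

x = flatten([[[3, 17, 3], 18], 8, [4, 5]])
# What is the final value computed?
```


flatten([[[3, 17, 3], 18], 8, [4, 5]])
Processing each element:
  [[3, 17, 3], 18] is a list -> flatten recursively -> [3, 17, 3, 18]
  8 is not a list -> append 8
  [4, 5] is a list -> flatten recursively -> [4, 5]
= [3, 17, 3, 18, 8, 4, 5]


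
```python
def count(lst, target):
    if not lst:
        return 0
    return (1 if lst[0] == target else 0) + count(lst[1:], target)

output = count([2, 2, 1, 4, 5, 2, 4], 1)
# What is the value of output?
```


count([2, 2, 1, 4, 5, 2, 4], 1)
lst[0]=2 != 1: 0 + count([2, 1, 4, 5, 2, 4], 1)
lst[0]=2 != 1: 0 + count([1, 4, 5, 2, 4], 1)
lst[0]=1 == 1: 1 + count([4, 5, 2, 4], 1)
lst[0]=4 != 1: 0 + count([5, 2, 4], 1)
lst[0]=5 != 1: 0 + count([2, 4], 1)
lst[0]=2 != 1: 0 + count([4], 1)
lst[0]=4 != 1: 0 + count([], 1)
= 1


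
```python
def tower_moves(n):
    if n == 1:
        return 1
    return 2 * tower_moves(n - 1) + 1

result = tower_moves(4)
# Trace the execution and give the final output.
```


tower_moves(4)
= 2 * tower_moves(3) + 1
= 2 * (2 * tower_moves(2) + 1) + 1
= 2 * (2 * (2 * tower_moves(1) + 1) + 1) + 1
Now compute bottom-up:
tower_moves(1) = 1
tower_moves(2) = 2 * 1 + 1 = 3
tower_moves(3) = 2 * 3 + 1 = 7
tower_moves(4) = 2 * 7 + 1 = 15
= 15


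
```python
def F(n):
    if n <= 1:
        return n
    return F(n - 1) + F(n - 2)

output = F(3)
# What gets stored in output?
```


F(3)
= F(2) + F(1)
Computing bottom-up: F(0)=0, F(1)=1, F(2)=1, F(3)=2
= 2


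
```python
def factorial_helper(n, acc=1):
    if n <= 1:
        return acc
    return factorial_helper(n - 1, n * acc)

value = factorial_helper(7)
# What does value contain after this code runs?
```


factorial_helper(7, 1)
= factorial_helper(6, 7 * 1) = factorial_helper(6, 7)
= factorial_helper(5, 6 * 7) = factorial_helper(5, 42)
= factorial_helper(4, 5 * 42) = factorial_helper(4, 210)
= factorial_helper(3, 4 * 210) = factorial_helper(3, 840)
= factorial_helper(2, 3 * 840) = factorial_helper(2, 2520)
= factorial_helper(1, 2 * 2520) = factorial_helper(1, 5040)
n <= 1, return acc = 5040


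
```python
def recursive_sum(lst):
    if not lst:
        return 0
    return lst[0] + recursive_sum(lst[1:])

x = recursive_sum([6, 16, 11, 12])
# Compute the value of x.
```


recursive_sum([6, 16, 11, 12])
= 6 + recursive_sum([16, 11, 12])
= 6 + 16 + recursive_sum([11, 12])
= 6 + 16 + 11 + recursive_sum([12])
= 6 + 16 + 11 + 12 + recursive_sum([])
= 6 + 16 + 11 + 12 + 0
= 45


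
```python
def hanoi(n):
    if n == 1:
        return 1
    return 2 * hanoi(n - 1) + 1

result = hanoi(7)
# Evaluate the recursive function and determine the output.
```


hanoi(7)
= 2 * hanoi(6) + 1
= 2 * (2 * hanoi(5) + 1) + 1
= 2 * (2 * (2 * hanoi(4) + 1) + 1) + 1
= 2 * (2 * (2 * (2 * hanoi(3) + 1) + 1) + 1) + 1
= 2 * (2 * (2 * (2 * (2 * hanoi(2) + 1) + 1) + 1) + 1) + 1
= 2 * (2 * (2 * (2 * (2 * (2 * hanoi(1) + 1) + 1) + 1) + 1) + 1) + 1
Now compute bottom-up:
hanoi(1) = 1
hanoi(2) = 2 * 1 + 1 = 3
hanoi(3) = 2 * 3 + 1 = 7
hanoi(4) = 2 * 7 + 1 = 15
hanoi(5) = 2 * 15 + 1 = 31
hanoi(6) = 2 * 31 + 1 = 63
hanoi(7) = 2 * 63 + 1 = 127
= 127


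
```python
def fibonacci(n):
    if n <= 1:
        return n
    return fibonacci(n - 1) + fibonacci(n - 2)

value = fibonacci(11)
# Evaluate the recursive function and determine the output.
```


fibonacci(11)
= fibonacci(10) + fibonacci(9)
= (fibonacci(9) + fibonacci(8)) + fibonacci(9)
Computing bottom-up: fibonacci(0)=0, fibonacci(1)=1, fibonacci(2)=1, fibonacci(3)=2, fibonacci(4)=3, fibonacci(5)=5, fibonacci(6)=8, fibonacci(7)=13, fibonacci(8)=21, fibonacci(9)=34, fibonacci(10)=55, fibonacci(11)=89
= 89


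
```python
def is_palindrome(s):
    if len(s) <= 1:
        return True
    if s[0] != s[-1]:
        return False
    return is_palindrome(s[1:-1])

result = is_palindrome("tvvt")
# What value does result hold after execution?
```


is_palindrome("tvvt")
"tvvt": s[0]='t' == s[-1]='t' -> is_palindrome("vv")
"vv": s[0]='v' == s[-1]='v' -> is_palindrome("")
"": len <= 1 -> True
= True


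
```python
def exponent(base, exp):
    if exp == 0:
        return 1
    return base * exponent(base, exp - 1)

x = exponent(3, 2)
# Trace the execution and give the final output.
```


exponent(3, 2)
= 3 * exponent(3, 1)
= 3 * 3 * exponent(3, 0)
= 3 * 3 * 1
= 9


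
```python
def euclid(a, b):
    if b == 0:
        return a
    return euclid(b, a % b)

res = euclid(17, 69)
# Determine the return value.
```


euclid(17, 69)
= euclid(69, 17 % 69) = euclid(69, 17)
= euclid(17, 69 % 17) = euclid(17, 1)
= euclid(1, 17 % 1) = euclid(1, 0)
b == 0, return a = 1


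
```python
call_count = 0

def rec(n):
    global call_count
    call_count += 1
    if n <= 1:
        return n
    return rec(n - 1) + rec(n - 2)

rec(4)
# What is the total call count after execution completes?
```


rec(4) calls rec(3) and rec(2); each non-base call branches into two more.
Let C(k) = total number of calls made by rec(k), including the call to rec(k) itself.
Base cases: C(0) = 1, C(1) = 1
Recurrence: C(k) = 1 + C(k-1) + C(k-2)
  C(2) = 1 + C(1) + C(0) = 1 + 1 + 1 = 3
  C(3) = 1 + C(2) + C(1) = 1 + 3 + 1 = 5
  C(4) = 1 + C(3) + C(2) = 1 + 5 + 3 = 9
Total calls = C(4) = 9


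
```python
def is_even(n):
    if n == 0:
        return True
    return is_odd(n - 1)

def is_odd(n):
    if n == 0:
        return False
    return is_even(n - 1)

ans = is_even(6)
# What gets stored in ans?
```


is_even(6)
= is_odd(5)
= is_even(4)
= is_odd(3)
= is_even(2)
= is_odd(1)
= is_even(0)
n == 0: return True
= True


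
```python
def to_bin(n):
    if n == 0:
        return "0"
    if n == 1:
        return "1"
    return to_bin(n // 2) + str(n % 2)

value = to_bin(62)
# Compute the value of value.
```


to_bin(62)
= to_bin(31) + "0"
= to_bin(15) + "1" + "0"
= to_bin(7) + "1" + "1" + "0"
= to_bin(3) + "1" + "1" + "1" + "0"
= to_bin(1) + "1" + "1" + "1" + "1" + "0"
= "1" + "1" + "1" + "1" + "1" + "0"
= "111110"


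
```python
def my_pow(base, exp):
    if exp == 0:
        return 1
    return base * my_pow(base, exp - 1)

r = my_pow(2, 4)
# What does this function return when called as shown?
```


my_pow(2, 4)
= 2 * my_pow(2, 3)
= 2 * 2 * my_pow(2, 2)
= 2 * 2 * 2 * my_pow(2, 1)
= 2 * 2 * 2 * 2 * my_pow(2, 0)
= 2 * 2 * 2 * 2 * 1
= 16


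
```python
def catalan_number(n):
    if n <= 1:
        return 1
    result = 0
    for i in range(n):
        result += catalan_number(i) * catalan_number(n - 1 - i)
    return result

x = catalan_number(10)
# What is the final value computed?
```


catalan_number(10)
= sum of catalan_number(i) * catalan_number(10-1-i) for i in 0..9
First compute sub-values bottom-up:
  catalan_number(0) = 1, catalan_number(1) = 1
  catalan_number(2) = 1*1 + 1*1 = 2
  catalan_number(3) = 1*2 + 1*1 + 2*1 = 5
  catalan_number(4) = 1*5 + 1*2 + 2*1 + 5*1 = 14
  catalan_number(5) = 1*14 + 1*5 + 2*2 + 5*1 + 14*1 = 42
  catalan_number(6) = 1*42 + 1*14 + 2*5 + 5*2 + 14*1 + 42*1 = 132
  catalan_number(7) = 1*132 + 1*42 + 2*14 + 5*5 + 14*2 + 42*1 + 132*1 = 429
  catalan_number(8) = 1*429 + 1*132 + 2*42 + 5*14 + 14*5 + 42*2 + 132*1 + 429*1 = 1430
  catalan_number(9) = 1*1430 + 1*429 + 2*132 + 5*42 + 14*14 + 42*5 + 132*2 + 429*1 + 1430*1 = 4862
Now catalan_number(10):
  catalan_number(0)*catalan_number(9) = 1*4862 = 4862
  catalan_number(1)*catalan_number(8) = 1*1430 = 1430
  catalan_number(2)*catalan_number(7) = 2*429 = 858
  catalan_number(3)*catalan_number(6) = 5*132 = 660
  catalan_number(4)*catalan_number(5) = 14*42 = 588
  catalan_number(5)*catalan_number(4) = 42*14 = 588
  catalan_number(6)*catalan_number(3) = 132*5 = 660
  catalan_number(7)*catalan_number(2) = 429*2 = 858
  catalan_number(8)*catalan_number(1) = 1430*1 = 1430
  catalan_number(9)*catalan_number(0) = 4862*1 = 4862
= 4862 + 1430 + 858 + 660 + 588 + 588 + 660 + 858 + 1430 + 4862
= 16796


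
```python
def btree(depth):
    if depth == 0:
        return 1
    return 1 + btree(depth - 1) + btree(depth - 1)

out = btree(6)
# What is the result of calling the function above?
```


btree(6)
= 1 + btree(5) + btree(5)
= 1 + 2 * btree(5)
btree(k) = 2^(k+1) - 1
btree(0) = 1
btree(1) = 3
btree(2) = 7
btree(3) = 15
btree(4) = 31
btree(6) = 2^7 - 1 = 127


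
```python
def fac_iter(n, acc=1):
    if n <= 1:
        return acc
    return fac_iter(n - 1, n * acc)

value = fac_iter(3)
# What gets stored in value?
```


fac_iter(3, 1)
= fac_iter(2, 3 * 1) = fac_iter(2, 3)
= fac_iter(1, 2 * 3) = fac_iter(1, 6)
n <= 1, return acc = 6


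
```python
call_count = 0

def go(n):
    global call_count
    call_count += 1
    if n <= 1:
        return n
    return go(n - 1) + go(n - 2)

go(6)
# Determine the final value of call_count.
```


go(6) calls go(5) and go(4); each non-base call branches into two more.
Let C(k) = total number of calls made by go(k), including the call to go(k) itself.
Base cases: C(0) = 1, C(1) = 1
Recurrence: C(k) = 1 + C(k-1) + C(k-2)
  C(2) = 1 + C(1) + C(0) = 1 + 1 + 1 = 3
  C(3) = 1 + C(2) + C(1) = 1 + 3 + 1 = 5
  C(4) = 1 + C(3) + C(2) = 1 + 5 + 3 = 9
  C(5) = 1 + C(4) + C(3) = 1 + 9 + 5 = 15
  C(6) = 1 + C(5) + C(4) = 1 + 15 + 9 = 25
Total calls = C(6) = 25


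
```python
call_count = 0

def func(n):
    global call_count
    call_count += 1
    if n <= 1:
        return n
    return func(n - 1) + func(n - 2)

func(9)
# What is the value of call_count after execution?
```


func(9) calls func(8) and func(7); each non-base call branches into two more.
Let C(k) = total number of calls made by func(k), including the call to func(k) itself.
Base cases: C(0) = 1, C(1) = 1
Recurrence: C(k) = 1 + C(k-1) + C(k-2)
  C(2) = 1 + C(1) + C(0) = 1 + 1 + 1 = 3
  C(3) = 1 + C(2) + C(1) = 1 + 3 + 1 = 5
  C(4) = 1 + C(3) + C(2) = 1 + 5 + 3 = 9
  C(5) = 1 + C(4) + C(3) = 1 + 9 + 5 = 15
  C(6) = 1 + C(5) + C(4) = 1 + 15 + 9 = 25
  C(7) = 1 + C(6) + C(5) = 1 + 25 + 15 = 41
  C(8) = 1 + C(7) + C(6) = 1 + 41 + 25 = 67
  C(9) = 1 + C(8) + C(7) = 1 + 67 + 41 = 109
Total calls = C(9) = 109


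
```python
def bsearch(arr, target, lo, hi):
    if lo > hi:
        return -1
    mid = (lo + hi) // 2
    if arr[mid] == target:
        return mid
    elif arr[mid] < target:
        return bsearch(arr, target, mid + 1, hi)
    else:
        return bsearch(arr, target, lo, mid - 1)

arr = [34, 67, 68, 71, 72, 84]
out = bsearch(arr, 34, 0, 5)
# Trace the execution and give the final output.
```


bsearch(arr, 34, 0, 5)
lo=0, hi=5, mid=2, arr[mid]=68
68 > 34, search left half
lo=0, hi=1, mid=0, arr[mid]=34
arr[0] == 34, found at index 0
= 0


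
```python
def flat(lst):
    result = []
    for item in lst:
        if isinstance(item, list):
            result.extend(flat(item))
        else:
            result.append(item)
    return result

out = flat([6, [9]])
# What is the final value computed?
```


flat([6, [9]])
Processing each element:
  6 is not a list -> append 6
  [9] is a list -> flat recursively -> [9]
= [6, 9]


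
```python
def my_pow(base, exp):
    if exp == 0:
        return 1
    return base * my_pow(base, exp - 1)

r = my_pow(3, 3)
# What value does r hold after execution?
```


my_pow(3, 3)
= 3 * my_pow(3, 2)
= 3 * 3 * my_pow(3, 1)
= 3 * 3 * 3 * my_pow(3, 0)
= 3 * 3 * 3 * 1
= 27


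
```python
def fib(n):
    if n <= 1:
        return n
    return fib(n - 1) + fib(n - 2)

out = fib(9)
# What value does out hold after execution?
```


fib(9)
= fib(8) + fib(7)
= (fib(7) + fib(6)) + fib(7)
Computing bottom-up: fib(0)=0, fib(1)=1, fib(2)=1, fib(3)=2, fib(4)=3, fib(5)=5, fib(6)=8, fib(7)=13, fib(8)=21, fib(9)=34
= 34


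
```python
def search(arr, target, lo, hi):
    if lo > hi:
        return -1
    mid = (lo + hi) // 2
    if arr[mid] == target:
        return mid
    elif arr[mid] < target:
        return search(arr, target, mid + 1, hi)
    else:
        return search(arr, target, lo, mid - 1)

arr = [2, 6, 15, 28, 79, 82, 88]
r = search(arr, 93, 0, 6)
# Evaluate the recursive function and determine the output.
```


search(arr, 93, 0, 6)
lo=0, hi=6, mid=3, arr[mid]=28
28 < 93, search right half
lo=4, hi=6, mid=5, arr[mid]=82
82 < 93, search right half
lo=6, hi=6, mid=6, arr[mid]=88
88 < 93, search right half
lo > hi, target not found, return -1
= -1


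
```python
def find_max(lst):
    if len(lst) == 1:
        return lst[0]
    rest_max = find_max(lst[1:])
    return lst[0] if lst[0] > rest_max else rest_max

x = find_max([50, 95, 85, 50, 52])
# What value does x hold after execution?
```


find_max([50, 95, 85, 50, 52])
= compare 50 with find_max([95, 85, 50, 52])
= compare 95 with find_max([85, 50, 52])
= compare 85 with find_max([50, 52])
= compare 50 with find_max([52])
Base: find_max([52]) = 52
compare 50 with 52: max = 52
compare 85 with 52: max = 85
compare 95 with 85: max = 95
compare 50 with 95: max = 95
= 95


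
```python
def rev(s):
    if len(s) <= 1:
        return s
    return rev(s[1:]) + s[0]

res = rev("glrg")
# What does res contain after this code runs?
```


rev("glrg")
= rev("lrg") + "g"
= rev("rg") + "l" + "g"
= rev("g") + "r" + "l" + "g"
= "g" + "r" + "l" + "g"
= "grlg"


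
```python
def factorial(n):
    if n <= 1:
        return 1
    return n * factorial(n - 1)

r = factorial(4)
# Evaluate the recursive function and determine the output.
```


factorial(4)
= 4 * factorial(3)
= 4 * 3 * factorial(2)
= 4 * 3 * 2 * factorial(1)
= 4 * 3 * 2 * 1
= 24


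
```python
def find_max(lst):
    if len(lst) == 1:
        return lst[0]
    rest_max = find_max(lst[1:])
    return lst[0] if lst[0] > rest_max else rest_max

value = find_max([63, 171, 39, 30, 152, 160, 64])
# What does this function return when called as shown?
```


find_max([63, 171, 39, 30, 152, 160, 64])
= compare 63 with find_max([171, 39, 30, 152, 160, 64])
= compare 171 with find_max([39, 30, 152, 160, 64])
= compare 39 with find_max([30, 152, 160, 64])
= compare 30 with find_max([152, 160, 64])
= compare 152 with find_max([160, 64])
= compare 160 with find_max([64])
Base: find_max([64]) = 64
compare 160 with 64: max = 160
compare 152 with 160: max = 160
compare 30 with 160: max = 160
compare 39 with 160: max = 160
compare 171 with 160: max = 171
compare 63 with 171: max = 171
= 171


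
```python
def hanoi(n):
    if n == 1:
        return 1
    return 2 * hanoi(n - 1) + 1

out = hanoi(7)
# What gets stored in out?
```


hanoi(7)
= 2 * hanoi(6) + 1
= 2 * (2 * hanoi(5) + 1) + 1
= 2 * (2 * (2 * hanoi(4) + 1) + 1) + 1
= 2 * (2 * (2 * (2 * hanoi(3) + 1) + 1) + 1) + 1
= 2 * (2 * (2 * (2 * (2 * hanoi(2) + 1) + 1) + 1) + 1) + 1
= 2 * (2 * (2 * (2 * (2 * (2 * hanoi(1) + 1) + 1) + 1) + 1) + 1) + 1
Now compute bottom-up:
hanoi(1) = 1
hanoi(2) = 2 * 1 + 1 = 3
hanoi(3) = 2 * 3 + 1 = 7
hanoi(4) = 2 * 7 + 1 = 15
hanoi(5) = 2 * 15 + 1 = 31
hanoi(6) = 2 * 31 + 1 = 63
hanoi(7) = 2 * 63 + 1 = 127
= 127


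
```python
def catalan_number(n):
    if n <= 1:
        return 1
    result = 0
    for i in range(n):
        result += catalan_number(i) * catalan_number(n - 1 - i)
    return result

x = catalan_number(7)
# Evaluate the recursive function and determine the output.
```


catalan_number(7)
= sum of catalan_number(i) * catalan_number(7-1-i) for i in 0..6
First compute sub-values bottom-up:
  catalan_number(0) = 1, catalan_number(1) = 1
  catalan_number(2) = 1*1 + 1*1 = 2
  catalan_number(3) = 1*2 + 1*1 + 2*1 = 5
  catalan_number(4) = 1*5 + 1*2 + 2*1 + 5*1 = 14
  catalan_number(5) = 1*14 + 1*5 + 2*2 + 5*1 + 14*1 = 42
  catalan_number(6) = 1*42 + 1*14 + 2*5 + 5*2 + 14*1 + 42*1 = 132
Now catalan_number(7):
  catalan_number(0)*catalan_number(6) = 1*132 = 132
  catalan_number(1)*catalan_number(5) = 1*42 = 42
  catalan_number(2)*catalan_number(4) = 2*14 = 28
  catalan_number(3)*catalan_number(3) = 5*5 = 25
  catalan_number(4)*catalan_number(2) = 14*2 = 28
  catalan_number(5)*catalan_number(1) = 42*1 = 42
  catalan_number(6)*catalan_number(0) = 132*1 = 132
= 132 + 42 + 28 + 25 + 28 + 42 + 132
= 429


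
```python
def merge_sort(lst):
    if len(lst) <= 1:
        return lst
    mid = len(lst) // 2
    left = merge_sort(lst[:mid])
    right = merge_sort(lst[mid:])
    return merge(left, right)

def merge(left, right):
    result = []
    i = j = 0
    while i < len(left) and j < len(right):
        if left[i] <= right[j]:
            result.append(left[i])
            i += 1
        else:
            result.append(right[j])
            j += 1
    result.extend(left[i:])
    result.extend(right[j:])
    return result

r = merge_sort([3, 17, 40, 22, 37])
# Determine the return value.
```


merge_sort([3, 17, 40, 22, 37])
Split into [3, 17] and [40, 22, 37]
Left sorted: [3, 17]
Right sorted: [22, 37, 40]
Merge [3, 17] and [22, 37, 40]
= [3, 17, 22, 37, 40]


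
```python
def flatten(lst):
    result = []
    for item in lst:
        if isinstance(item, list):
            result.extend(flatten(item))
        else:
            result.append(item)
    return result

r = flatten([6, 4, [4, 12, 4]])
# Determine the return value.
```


flatten([6, 4, [4, 12, 4]])
Processing each element:
  6 is not a list -> append 6
  4 is not a list -> append 4
  [4, 12, 4] is a list -> flatten recursively -> [4, 12, 4]
= [6, 4, 4, 12, 4]


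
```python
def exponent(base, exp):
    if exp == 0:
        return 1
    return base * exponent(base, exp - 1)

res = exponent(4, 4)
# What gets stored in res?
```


exponent(4, 4)
= 4 * exponent(4, 3)
= 4 * 4 * exponent(4, 2)
= 4 * 4 * 4 * exponent(4, 1)
= 4 * 4 * 4 * 4 * exponent(4, 0)
= 4 * 4 * 4 * 4 * 1
= 256


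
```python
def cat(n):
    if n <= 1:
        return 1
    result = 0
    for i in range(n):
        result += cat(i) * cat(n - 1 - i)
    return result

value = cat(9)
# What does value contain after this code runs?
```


cat(9)
= sum of cat(i) * cat(9-1-i) for i in 0..8
First compute sub-values bottom-up:
  cat(0) = 1, cat(1) = 1
  cat(2) = 1*1 + 1*1 = 2
  cat(3) = 1*2 + 1*1 + 2*1 = 5
  cat(4) = 1*5 + 1*2 + 2*1 + 5*1 = 14
  cat(5) = 1*14 + 1*5 + 2*2 + 5*1 + 14*1 = 42
  cat(6) = 1*42 + 1*14 + 2*5 + 5*2 + 14*1 + 42*1 = 132
  cat(7) = 1*132 + 1*42 + 2*14 + 5*5 + 14*2 + 42*1 + 132*1 = 429
  cat(8) = 1*429 + 1*132 + 2*42 + 5*14 + 14*5 + 42*2 + 132*1 + 429*1 = 1430
Now cat(9):
  cat(0)*cat(8) = 1*1430 = 1430
  cat(1)*cat(7) = 1*429 = 429
  cat(2)*cat(6) = 2*132 = 264
  cat(3)*cat(5) = 5*42 = 210
  cat(4)*cat(4) = 14*14 = 196
  cat(5)*cat(3) = 42*5 = 210
  cat(6)*cat(2) = 132*2 = 264
  cat(7)*cat(1) = 429*1 = 429
  cat(8)*cat(0) = 1430*1 = 1430
= 1430 + 429 + 264 + 210 + 196 + 210 + 264 + 429 + 1430
= 4862


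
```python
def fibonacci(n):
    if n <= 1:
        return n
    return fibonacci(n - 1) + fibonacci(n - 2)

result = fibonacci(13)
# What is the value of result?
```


fibonacci(13)
= fibonacci(12) + fibonacci(11)
= (fibonacci(11) + fibonacci(10)) + fibonacci(11)
Computing bottom-up: fibonacci(0)=0, fibonacci(1)=1, fibonacci(2)=1, fibonacci(3)=2, fibonacci(4)=3, fibonacci(5)=5, fibonacci(6)=8, fibonacci(7)=13, fibonacci(8)=21, fibonacci(9)=34, fibonacci(10)=55, fibonacci(11)=89, fibonacci(12)=144, fibonacci(13)=233
= 233


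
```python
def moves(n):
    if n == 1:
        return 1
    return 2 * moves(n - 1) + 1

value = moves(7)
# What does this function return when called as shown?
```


moves(7)
= 2 * moves(6) + 1
= 2 * (2 * moves(5) + 1) + 1
= 2 * (2 * (2 * moves(4) + 1) + 1) + 1
= 2 * (2 * (2 * (2 * moves(3) + 1) + 1) + 1) + 1
= 2 * (2 * (2 * (2 * (2 * moves(2) + 1) + 1) + 1) + 1) + 1
= 2 * (2 * (2 * (2 * (2 * (2 * moves(1) + 1) + 1) + 1) + 1) + 1) + 1
Now compute bottom-up:
moves(1) = 1
moves(2) = 2 * 1 + 1 = 3
moves(3) = 2 * 3 + 1 = 7
moves(4) = 2 * 7 + 1 = 15
moves(5) = 2 * 15 + 1 = 31
moves(6) = 2 * 31 + 1 = 63
moves(7) = 2 * 63 + 1 = 127
= 127


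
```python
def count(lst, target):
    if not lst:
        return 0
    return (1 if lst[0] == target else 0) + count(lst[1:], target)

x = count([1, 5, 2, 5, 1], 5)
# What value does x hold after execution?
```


count([1, 5, 2, 5, 1], 5)
lst[0]=1 != 5: 0 + count([5, 2, 5, 1], 5)
lst[0]=5 == 5: 1 + count([2, 5, 1], 5)
lst[0]=2 != 5: 0 + count([5, 1], 5)
lst[0]=5 == 5: 1 + count([1], 5)
lst[0]=1 != 5: 0 + count([], 5)
= 2


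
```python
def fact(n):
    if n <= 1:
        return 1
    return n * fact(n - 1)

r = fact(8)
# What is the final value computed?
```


fact(8)
= 8 * fact(7)
= 8 * 7 * fact(6)
= 8 * 7 * 6 * fact(5)
= 8 * 7 * 6 * 5 * fact(4)
= 8 * 7 * 6 * 5 * 4 * fact(3)
= 8 * 7 * 6 * 5 * 4 * 3 * fact(2)
= 8 * 7 * 6 * 5 * 4 * 3 * 2 * fact(1)
= 8 * 7 * 6 * 5 * 4 * 3 * 2 * 1
= 40320


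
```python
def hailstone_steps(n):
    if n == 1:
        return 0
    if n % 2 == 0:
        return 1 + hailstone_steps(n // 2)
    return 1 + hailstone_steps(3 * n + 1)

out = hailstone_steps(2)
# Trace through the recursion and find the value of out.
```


hailstone_steps(2)
2 is even -> hailstone_steps(1)
Reached 1 after 1 steps
= 1


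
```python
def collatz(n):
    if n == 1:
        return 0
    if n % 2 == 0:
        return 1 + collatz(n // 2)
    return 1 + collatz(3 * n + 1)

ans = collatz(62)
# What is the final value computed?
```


collatz(62)
62 is even -> collatz(31)
31 is odd -> 3*31+1 = 94 -> collatz(94)
94 is even -> collatz(47)
47 is odd -> 3*47+1 = 142 -> collatz(142)
142 is even -> collatz(71)
71 is odd -> 3*71+1 = 214 -> collatz(214)
214 is even -> collatz(107)
107 is odd -> 3*107+1 = 322 -> collatz(322)
322 is even -> collatz(161)
161 is odd -> 3*161+1 = 484 -> collatz(484)
484 is even -> collatz(242)
242 is even -> collatz(121)
121 is odd -> 3*121+1 = 364 -> collatz(364)
364 is even -> collatz(182)
182 is even -> collatz(91)
91 is odd -> 3*91+1 = 274 -> collatz(274)
274 is even -> collatz(137)
137 is odd -> 3*137+1 = 412 -> collatz(412)
412 is even -> collatz(206)
206 is even -> collatz(103)
103 is odd -> 3*103+1 = 310 -> collatz(310)
310 is even -> collatz(155)
155 is odd -> 3*155+1 = 466 -> collatz(466)
466 is even -> collatz(233)
233 is odd -> 3*233+1 = 700 -> collatz(700)
700 is even -> collatz(350)
350 is even -> collatz(175)
175 is odd -> 3*175+1 = 526 -> collatz(526)
526 is even -> collatz(263)
263 is odd -> 3*263+1 = 790 -> collatz(790)
790 is even -> collatz(395)
395 is odd -> 3*395+1 = 1186 -> collatz(1186)
1186 is even -> collatz(593)
593 is odd -> 3*593+1 = 1780 -> collatz(1780)
1780 is even -> collatz(890)
890 is even -> collatz(445)
445 is odd -> 3*445+1 = 1336 -> collatz(1336)
1336 is even -> collatz(668)
668 is even -> collatz(334)
334 is even -> collatz(167)
167 is odd -> 3*167+1 = 502 -> collatz(502)
502 is even -> collatz(251)
251 is odd -> 3*251+1 = 754 -> collatz(754)
754 is even -> collatz(377)
377 is odd -> 3*377+1 = 1132 -> collatz(1132)
1132 is even -> collatz(566)
566 is even -> collatz(283)
283 is odd -> 3*283+1 = 850 -> collatz(850)
850 is even -> collatz(425)
425 is odd -> 3*425+1 = 1276 -> collatz(1276)
1276 is even -> collatz(638)
638 is even -> collatz(319)
319 is odd -> 3*319+1 = 958 -> collatz(958)
958 is even -> collatz(479)
479 is odd -> 3*479+1 = 1438 -> collatz(1438)
1438 is even -> collatz(719)
719 is odd -> 3*719+1 = 2158 -> collatz(2158)
2158 is even -> collatz(1079)
1079 is odd -> 3*1079+1 = 3238 -> collatz(3238)
3238 is even -> collatz(1619)
1619 is odd -> 3*1619+1 = 4858 -> collatz(4858)
4858 is even -> collatz(2429)
2429 is odd -> 3*2429+1 = 7288 -> collatz(7288)
7288 is even -> collatz(3644)
3644 is even -> collatz(1822)
1822 is even -> collatz(911)
911 is odd -> 3*911+1 = 2734 -> collatz(2734)
2734 is even -> collatz(1367)
1367 is odd -> 3*1367+1 = 4102 -> collatz(4102)
4102 is even -> collatz(2051)
2051 is odd -> 3*2051+1 = 6154 -> collatz(6154)
6154 is even -> collatz(3077)
3077 is odd -> 3*3077+1 = 9232 -> collatz(9232)
9232 is even -> collatz(4616)
4616 is even -> collatz(2308)
2308 is even -> collatz(1154)
1154 is even -> collatz(577)
577 is odd -> 3*577+1 = 1732 -> collatz(1732)
1732 is even -> collatz(866)
866 is even -> collatz(433)
433 is odd -> 3*433+1 = 1300 -> collatz(1300)
1300 is even -> collatz(650)
650 is even -> collatz(325)
325 is odd -> 3*325+1 = 976 -> collatz(976)
976 is even -> collatz(488)
488 is even -> collatz(244)
244 is even -> collatz(122)
122 is even -> collatz(61)
61 is odd -> 3*61+1 = 184 -> collatz(184)
184 is even -> collatz(92)
92 is even -> collatz(46)
46 is even -> collatz(23)
23 is odd -> 3*23+1 = 70 -> collatz(70)
70 is even -> collatz(35)
35 is odd -> 3*35+1 = 106 -> collatz(106)
106 is even -> collatz(53)
53 is odd -> 3*53+1 = 160 -> collatz(160)
160 is even -> collatz(80)
80 is even -> collatz(40)
40 is even -> collatz(20)
20 is even -> collatz(10)
10 is even -> collatz(5)
5 is odd -> 3*5+1 = 16 -> collatz(16)
16 is even -> collatz(8)
8 is even -> collatz(4)
4 is even -> collatz(2)
2 is even -> collatz(1)
Reached 1 after 107 steps
= 107


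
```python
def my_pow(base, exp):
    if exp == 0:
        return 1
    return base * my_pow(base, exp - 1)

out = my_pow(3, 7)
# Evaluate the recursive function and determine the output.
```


my_pow(3, 7)
= 3 * my_pow(3, 6)
= 3 * 3 * my_pow(3, 5)
= 3 * 3 * 3 * my_pow(3, 4)
= 3 * 3 * 3 * 3 * my_pow(3, 3)
= 3 * 3 * 3 * 3 * 3 * my_pow(3, 2)
= 3 * 3 * 3 * 3 * 3 * 3 * my_pow(3, 1)
= 3 * 3 * 3 * 3 * 3 * 3 * 3 * my_pow(3, 0)
= 3 * 3 * 3 * 3 * 3 * 3 * 3 * 1
= 2187
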